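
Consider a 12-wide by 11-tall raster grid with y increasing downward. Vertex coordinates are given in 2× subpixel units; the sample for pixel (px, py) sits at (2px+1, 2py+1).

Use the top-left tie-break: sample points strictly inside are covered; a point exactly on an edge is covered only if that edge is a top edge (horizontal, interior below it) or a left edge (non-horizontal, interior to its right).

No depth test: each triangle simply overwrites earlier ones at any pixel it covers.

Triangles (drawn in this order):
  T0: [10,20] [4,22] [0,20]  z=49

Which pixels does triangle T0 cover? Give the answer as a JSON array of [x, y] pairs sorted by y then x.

T0:
  2·area = 20
  edge (10, 20)→(4, 22): d=(-6,2) right/bottom  bias=-1
  edge (4, 22)→(0, 20): d=(-4,-2) top-left  bias=+0
  edge (0, 20)→(10, 20): d=(10,0) top-left  bias=+0
    (9,8)@(19, 17): e=[0,50,-30] → ·  [on edge]
    (6,9)@(13, 19): e=[0,30,-10] → ·  [on edge]
    (1,10)@(3, 21): e=[8,2,10] → #
    (2,10)@(5, 21): e=[4,6,10] → #
    (3,10)@(7, 21): e=[0,10,10] → ·  [on edge]
  covered (2 px):
    · · · · · · · · · · · ·
    · · · · · · · · · · · ·
    · · · · · · · · · · · ·
    · · · · · · · · · · · ·
    · · · · · · · · · · · ·
    · · · · · · · · · · · ·
    · · · · · · · · · · · ·
    · · · · · · · · · · · ·
    · · · · · · · · · · · ·
    · · · · · · · · · · · ·
    · # # · · · · · · · · ·

Result: [[1,10],[2,10]]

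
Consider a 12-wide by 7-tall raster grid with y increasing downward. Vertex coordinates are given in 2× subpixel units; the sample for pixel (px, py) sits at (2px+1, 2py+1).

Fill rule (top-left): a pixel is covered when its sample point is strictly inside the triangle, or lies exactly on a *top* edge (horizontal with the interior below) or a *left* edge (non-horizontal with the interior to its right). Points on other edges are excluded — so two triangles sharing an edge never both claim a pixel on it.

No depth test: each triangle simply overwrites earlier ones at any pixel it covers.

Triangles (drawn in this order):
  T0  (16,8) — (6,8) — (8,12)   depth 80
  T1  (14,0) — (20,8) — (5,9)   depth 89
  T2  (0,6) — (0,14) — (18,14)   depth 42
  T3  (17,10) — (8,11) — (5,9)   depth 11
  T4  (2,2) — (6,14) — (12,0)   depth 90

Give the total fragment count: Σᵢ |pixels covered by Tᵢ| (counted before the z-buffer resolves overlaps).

T0:
  2·area = 40  (B↔C swapped to make it positive)
  edge (16, 8)→(8, 12): d=(-8,4) right/bottom  bias=-1
  edge (8, 12)→(6, 8): d=(-2,-4) top-left  bias=+0
  edge (6, 8)→(16, 8): d=(10,0) top-left  bias=+0
    (3,4)@(7, 9): e=[28,2,10] → X
    (4,4)@(9, 9): e=[20,10,10] → X
    (5,4)@(11, 9): e=[12,18,10] → X
    (6,4)@(13, 9): e=[4,26,10] → X
    (7,4)@(15, 9): e=[-4,34,10] → .
    (3,5)@(7, 11): e=[12,-2,30] → .
    (4,5)@(9, 11): e=[4,6,30] → X
    (5,5)@(11, 11): e=[-4,14,30] → .
    (6,5)@(13, 11): e=[-12,22,30] → .
    (4,6)@(9, 13): e=[-12,2,50] → .
  covered (5 px):
    . . . . . . . . . . . .
    . . . . . . . . . . . .
    . . . . . . . . . . . .
    . . . . . . . . . . . .
    . . . X X X X . . . . .
    . . . . X . . . . . . .
    . . . . . . . . . . . .
T1:
  2·area = 126
  edge (14, 0)→(20, 8): d=(6,8) right/bottom  bias=-1
  edge (20, 8)→(5, 9): d=(-15,1) right/bottom  bias=-1
  edge (5, 9)→(14, 0): d=(9,-9) top-left  bias=+0
    (6,0)@(13, 1): e=[14,112,0] → X  [on edge]
    (7,0)@(15, 1): e=[-2,110,18] → .
    (5,1)@(11, 3): e=[42,84,0] → X  [on edge]
    (7,1)@(15, 3): e=[10,80,36] → X
    (8,1)@(17, 3): e=[-6,78,54] → .
    (4,2)@(9, 5): e=[70,56,0] → X  [on edge]
    (8,2)@(17, 5): e=[6,48,72] → X
    (9,2)@(19, 5): e=[-10,46,90] → .
    (3,3)@(7, 7): e=[98,28,0] → X  [on edge]
    (9,3)@(19, 7): e=[2,16,108] → X
    (10,3)@(21, 7): e=[-14,14,126] → .
    (2,4)@(5, 9): e=[126,0,0] → .  [on edge]
    (1,5)@(3, 11): e=[154,-28,0] → .  [on edge]
    (0,6)@(1, 13): e=[182,-56,0] → .  [on edge]
  covered (16 px):
    . . . . . . X . . . . .
    . . . . . X X X . . . .
    . . . . X X X X X . . .
    . . . X X X X X X X . .
    . . . . . . . . . . . .
    . . . . . . . . . . . .
    . . . . . . . . . . . .
T2:
  2·area = 144  (B↔C swapped to make it positive)
  edge (0, 6)→(18, 14): d=(18,8) right/bottom  bias=-1
  edge (18, 14)→(0, 14): d=(-18,0) right/bottom  bias=-1
  edge (0, 14)→(0, 6): d=(0,-8) top-left  bias=+0
    (0,3)@(1, 7): e=[10,126,8] → X
    (1,3)@(3, 7): e=[-6,126,24] → .
    (0,4)@(1, 9): e=[46,90,8] → X
    (1,4)@(3, 9): e=[30,90,24] → X
    (2,4)@(5, 9): e=[14,90,40] → X
    (3,4)@(7, 9): e=[-2,90,56] → .
    (0,5)@(1, 11): e=[82,54,8] → X
    (3,5)@(7, 11): e=[34,54,56] → X
    (4,5)@(9, 11): e=[18,54,72] → X
    (5,5)@(11, 11): e=[2,54,88] → X
    (6,5)@(13, 11): e=[-14,54,104] → .
    (0,6)@(1, 13): e=[118,18,8] → X
  covered (18 px):
    . . . . . . . . . . . .
    . . . . . . . . . . . .
    . . . . . . . . . . . .
    X . . . . . . . . . . .
    X X X . . . . . . . . .
    X X X X X X . . . . . .
    X X X X X X X X . . . .
T3:
  2·area = 21
  edge (17, 10)→(8, 11): d=(-9,1) right/bottom  bias=-1
  edge (8, 11)→(5, 9): d=(-3,-2) top-left  bias=+0
  edge (5, 9)→(17, 10): d=(12,1) right/bottom  bias=-1
    (2,4)@(5, 9): e=[21,0,0] → .  [on edge]
    (5,6)@(11, 13): e=[-21,0,42] → .  [on edge]
  covered (0 px):
    . . . . . . . . . . . .
    . . . . . . . . . . . .
    . . . . . . . . . . . .
    . . . . . . . . . . . .
    . . . . . . . . . . . .
    . . . . . . . . . . . .
    . . . . . . . . . . . .
T4:
  2·area = 128  (B↔C swapped to make it positive)
  edge (2, 2)→(12, 0): d=(10,-2) top-left  bias=+0
  edge (12, 0)→(6, 14): d=(-6,14) right/bottom  bias=-1
  edge (6, 14)→(2, 2): d=(-4,-12) top-left  bias=+0
    (3,0)@(7, 1): e=[0,64,64] → X  [on edge]
    (4,0)@(9, 1): e=[4,36,88] → X
    (5,0)@(11, 1): e=[8,8,112] → X
    (6,0)@(13, 1): e=[12,-20,136] → .
    (1,1)@(3, 3): e=[12,108,8] → X
    (2,1)@(5, 3): e=[16,80,32] → X
    (5,1)@(11, 3): e=[28,-4,104] → .
    (1,2)@(3, 5): e=[32,96,0] → X  [on edge]
    (5,2)@(11, 5): e=[48,-16,96] → .
    (1,3)@(3, 7): e=[52,84,-8] → .
    (2,3)@(5, 7): e=[56,56,16] → X
    (4,3)@(9, 7): e=[64,0,64] → .  [on edge]
    (2,5)@(5, 11): e=[96,32,0] → X  [on edge]
  covered (17 px):
    . . . X X X . . . . . .
    . X X X X . . . . . . .
    . X X X X . . . . . . .
    . . X X . . . . . . . .
    . . X X . . . . . . . .
    . . X X . . . . . . . .
    . . . . . . . . . . . .

Answer: 56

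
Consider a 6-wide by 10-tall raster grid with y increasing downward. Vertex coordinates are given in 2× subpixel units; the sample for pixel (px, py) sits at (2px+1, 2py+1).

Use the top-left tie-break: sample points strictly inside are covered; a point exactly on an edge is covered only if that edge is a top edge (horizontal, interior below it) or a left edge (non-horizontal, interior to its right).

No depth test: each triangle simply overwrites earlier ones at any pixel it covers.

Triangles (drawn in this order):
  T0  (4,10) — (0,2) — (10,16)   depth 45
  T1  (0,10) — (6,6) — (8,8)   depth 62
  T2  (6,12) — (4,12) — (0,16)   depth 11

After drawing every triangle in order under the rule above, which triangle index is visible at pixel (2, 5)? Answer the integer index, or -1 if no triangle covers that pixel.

T0:
  2·area = 24
  edge (4, 10)→(0, 2): d=(-4,-8) top-left  bias=+0
  edge (0, 2)→(10, 16): d=(10,14) right/bottom  bias=-1
  edge (10, 16)→(4, 10): d=(-6,-6) top-left  bias=+0
    (0,3)@(1, 7): e=[-12,36,0] → ·  [on edge]
    (1,3)@(3, 7): e=[4,8,12] → #
    (2,3)@(5, 7): e=[20,-20,24] → ·
    (1,4)@(3, 9): e=[-4,28,0] → ·  [on edge]
    (2,4)@(5, 9): e=[12,0,12] → ·  [on edge]
    (2,5)@(5, 11): e=[4,20,0] → #  [on edge]
    (3,5)@(7, 11): e=[20,-8,12] → ·
    (2,6)@(5, 13): e=[-4,40,-12] → ·
    (3,6)@(7, 13): e=[12,12,0] → #  [on edge]
    (4,6)@(9, 13): e=[28,-16,12] → ·
    (3,7)@(7, 15): e=[4,32,-12] → ·
    (4,7)@(9, 15): e=[20,4,0] → #  [on edge]
    (5,8)@(11, 17): e=[28,-4,0] → ·  [on edge]
  covered (4 px):
    · · · · · ·
    · · · · · ·
    · · · · · ·
    · # · · · ·
    · · · · · ·
    · · # · · ·
    · · · # · ·
    · · · · # ·
    · · · · · ·
    · · · · · ·
T1:
  2·area = 20
  edge (0, 10)→(6, 6): d=(6,-4) top-left  bias=+0
  edge (6, 6)→(8, 8): d=(2,2) right/bottom  bias=-1
  edge (8, 8)→(0, 10): d=(-8,2) right/bottom  bias=-1
    (0,0)@(1, 1): e=[-50,0,70] → ·  [on edge]
    (1,1)@(3, 3): e=[-30,0,50] → ·  [on edge]
    (2,2)@(5, 5): e=[-10,0,30] → ·  [on edge]
    (2,3)@(5, 7): e=[2,4,14] → #
    (3,3)@(7, 7): e=[10,0,10] → ·  [on edge]
    (1,4)@(3, 9): e=[6,12,2] → #
    (2,4)@(5, 9): e=[14,8,-2] → ·
    (4,4)@(9, 9): e=[30,0,-10] → ·  [on edge]
    (1,5)@(3, 11): e=[18,16,-14] → ·
    (5,5)@(11, 11): e=[50,0,-30] → ·  [on edge]
  covered (2 px):
    · · · · · ·
    · · · · · ·
    · · · · · ·
    · · # · · ·
    · # · · · ·
    · · · · · ·
    · · · · · ·
    · · · · · ·
    · · · · · ·
    · · · · · ·
T2:
  2·area = 8  (B↔C swapped to make it positive)
  edge (6, 12)→(0, 16): d=(-6,4) right/bottom  bias=-1
  edge (0, 16)→(4, 12): d=(4,-4) top-left  bias=+0
  edge (4, 12)→(6, 12): d=(2,0) top-left  bias=+0
    (5,2)@(11, 5): e=[22,0,-14] → ·  [on edge]
    (4,3)@(9, 7): e=[18,0,-10] → ·  [on edge]
    (3,4)@(7, 9): e=[14,0,-6] → ·  [on edge]
    (2,5)@(5, 11): e=[10,0,-2] → ·  [on edge]
    (1,6)@(3, 13): e=[6,0,2] → #  [on edge]
    (2,6)@(5, 13): e=[-2,8,2] → ·
    (0,7)@(1, 15): e=[2,0,6] → #  [on edge]
    (1,7)@(3, 15): e=[-6,8,6] → ·
    (0,8)@(1, 17): e=[-10,8,10] → ·
  covered (2 px):
    · · · · · ·
    · · · · · ·
    · · · · · ·
    · · · · · ·
    · · · · · ·
    · · · · · ·
    · # · · · ·
    # · · · · ·
    · · · · · ·
    · · · · · ·

Z-buffer (winner per pixel, '.' = empty):
  . . . . . .
  . . . . . .
  . . . . . .
  . 0 1 . . .
  . 1 . . . .
  . . 0 . . .
  . 2 . 0 . .
  2 . . . 0 .
  . . . . . .
  . . . . . .

Result: 0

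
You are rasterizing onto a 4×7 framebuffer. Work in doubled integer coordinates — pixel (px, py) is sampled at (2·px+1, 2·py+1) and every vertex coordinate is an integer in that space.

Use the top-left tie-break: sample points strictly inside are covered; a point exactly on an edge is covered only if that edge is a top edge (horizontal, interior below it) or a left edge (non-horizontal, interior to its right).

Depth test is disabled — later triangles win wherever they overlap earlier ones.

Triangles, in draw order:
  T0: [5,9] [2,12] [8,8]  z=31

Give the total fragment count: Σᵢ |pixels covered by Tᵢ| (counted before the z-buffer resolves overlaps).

T0:
  2·area = 6  (B↔C swapped to make it positive)
  edge (5, 9)→(8, 8): d=(3,-1) top-left  bias=+0
  edge (8, 8)→(2, 12): d=(-6,4) right/bottom  bias=-1
  edge (2, 12)→(5, 9): d=(3,-3) top-left  bias=+0
    (3,3)@(7, 7): e=[-4,10,0] → ·  [on edge]
    (2,4)@(5, 9): e=[0,6,0] → #  [on edge]
    (3,4)@(7, 9): e=[2,-2,6] → ·
    (1,5)@(3, 11): e=[4,2,0] → #  [on edge]
    (2,5)@(5, 11): e=[6,-6,6] → ·
    (0,6)@(1, 13): e=[8,-2,0] → ·  [on edge]
    (1,6)@(3, 13): e=[10,-10,6] → ·
  covered (2 px):
    · · · ·
    · · · ·
    · · · ·
    · · · ·
    · · # ·
    · # · ·
    · · · ·

Final: 2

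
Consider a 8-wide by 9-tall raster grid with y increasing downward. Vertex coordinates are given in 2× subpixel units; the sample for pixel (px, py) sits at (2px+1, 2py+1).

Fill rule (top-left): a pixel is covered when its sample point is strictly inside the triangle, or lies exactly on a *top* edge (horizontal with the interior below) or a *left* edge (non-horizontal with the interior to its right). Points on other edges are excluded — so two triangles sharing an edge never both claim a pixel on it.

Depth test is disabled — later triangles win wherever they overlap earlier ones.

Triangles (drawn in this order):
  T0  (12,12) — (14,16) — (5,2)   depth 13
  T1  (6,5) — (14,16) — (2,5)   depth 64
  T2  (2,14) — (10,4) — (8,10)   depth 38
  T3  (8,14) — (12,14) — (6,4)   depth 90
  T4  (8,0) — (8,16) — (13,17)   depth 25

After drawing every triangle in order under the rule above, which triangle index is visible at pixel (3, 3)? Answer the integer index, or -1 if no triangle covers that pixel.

T0:
  2·area = 8
  edge (12, 12)→(14, 16): d=(2,4) right/bottom  bias=-1
  edge (14, 16)→(5, 2): d=(-9,-14) top-left  bias=+0
  edge (5, 2)→(12, 12): d=(7,10) right/bottom  bias=-1
    (3,2)@(7, 5): e=[6,1,1] → █
    (4,2)@(9, 5): e=[-2,29,-19] → ·
    (3,3)@(7, 7): e=[10,-17,15] → ·
    (5,5)@(11, 11): e=[2,3,3] → █
    (6,5)@(13, 11): e=[-6,31,-17] → ·
    (5,6)@(11, 13): e=[6,-15,17] → ·
  covered (2 px):
    · · · · · · · ·
    · · · · · · · ·
    · · · █ · · · ·
    · · · · · · · ·
    · · · · · · · ·
    · · · · · █ · ·
    · · · · · · · ·
    · · · · · · · ·
    · · · · · · · ·
T1:
  2·area = 44
  edge (6, 5)→(14, 16): d=(8,11) right/bottom  bias=-1
  edge (14, 16)→(2, 5): d=(-12,-11) top-left  bias=+0
  edge (2, 5)→(6, 5): d=(4,0) top-left  bias=+0
    (0,2)@(1, 5): e=[55,-11,0] → ·  [on edge]
    (1,2)@(3, 5): e=[33,11,0] → █  [on edge]
    (2,2)@(5, 5): e=[11,33,0] → █  [on edge]
    (3,2)@(7, 5): e=[-11,55,0] → ·  [on edge]
    (4,2)@(9, 5): e=[-33,77,0] → ·  [on edge]
    (5,2)@(11, 5): e=[-55,99,0] → ·  [on edge]
    (6,2)@(13, 5): e=[-77,121,0] → ·  [on edge]
    (7,2)@(15, 5): e=[-99,143,0] → ·  [on edge]
    (1,3)@(3, 7): e=[49,-13,8] → ·
    (2,3)@(5, 7): e=[27,9,8] → █
    (3,3)@(7, 7): e=[5,31,8] → █
    (4,3)@(9, 7): e=[-17,53,8] → ·
  covered (8 px):
    · · · · · · · ·
    · · · · · · · ·
    · █ █ · · · · ·
    · · █ █ · · · ·
    · · · █ · · · ·
    · · · · █ · · ·
    · · · · · █ · ·
    · · · · · · █ ·
    · · · · · · · ·
T2:
  2·area = 28
  edge (2, 14)→(10, 4): d=(8,-10) top-left  bias=+0
  edge (10, 4)→(8, 10): d=(-2,6) right/bottom  bias=-1
  edge (8, 10)→(2, 14): d=(-6,4) right/bottom  bias=-1
    (5,0)@(11, 1): e=[-14,0,42] → ·  [on edge]
    (4,3)@(9, 7): e=[14,0,14] → ·  [on edge]
    (3,4)@(7, 9): e=[10,8,10] → █
    (4,4)@(9, 9): e=[30,-4,2] → ·
    (2,5)@(5, 11): e=[6,16,6] → █
    (3,5)@(7, 11): e=[26,4,-2] → ·
    (1,6)@(3, 13): e=[2,24,2] → █
    (2,6)@(5, 13): e=[22,12,-6] → ·
    (3,6)@(7, 13): e=[42,0,-14] → ·  [on edge]
    (1,7)@(3, 15): e=[18,20,-10] → ·
  covered (3 px):
    · · · · · · · ·
    · · · · · · · ·
    · · · · · · · ·
    · · · · · · · ·
    · · · █ · · · ·
    · · █ · · · · ·
    · █ · · · · · ·
    · · · · · · · ·
    · · · · · · · ·
T3:
  2·area = 40  (B↔C swapped to make it positive)
  edge (8, 14)→(6, 4): d=(-2,-10) top-left  bias=+0
  edge (6, 4)→(12, 14): d=(6,10) right/bottom  bias=-1
  edge (12, 14)→(8, 14): d=(-4,0) right/bottom  bias=-1
    (3,3)@(7, 7): e=[4,8,28] → █
    (4,3)@(9, 7): e=[24,-12,28] → ·
    (3,4)@(7, 9): e=[0,20,20] → █  [on edge]
    (4,4)@(9, 9): e=[20,0,20] → ·  [on edge]
    (3,5)@(7, 11): e=[-4,32,12] → ·
    (4,5)@(9, 11): e=[16,12,12] → █
    (5,5)@(11, 11): e=[36,-8,12] → ·
    (4,6)@(9, 13): e=[12,24,4] → █
    (5,6)@(11, 13): e=[32,4,4] → █
    (6,6)@(13, 13): e=[52,-16,4] → ·
    (4,7)@(9, 15): e=[8,36,-4] → ·
    (5,7)@(11, 15): e=[28,16,-4] → ·
  covered (5 px):
    · · · · · · · ·
    · · · · · · · ·
    · · · · · · · ·
    · · · █ · · · ·
    · · · █ · · · ·
    · · · · █ · · ·
    · · · · █ █ · ·
    · · · · · · · ·
    · · · · · · · ·
T4:
  2·area = 80  (B↔C swapped to make it positive)
  edge (8, 0)→(13, 17): d=(5,17) right/bottom  bias=-1
  edge (13, 17)→(8, 16): d=(-5,-1) top-left  bias=+0
  edge (8, 16)→(8, 0): d=(0,-16) top-left  bias=+0
    (4,2)@(9, 5): e=[8,56,16] → █
    (5,2)@(11, 5): e=[-26,58,48] → ·
    (4,3)@(9, 7): e=[18,46,16] → █
    (5,3)@(11, 7): e=[-16,48,48] → ·
    (4,4)@(9, 9): e=[28,36,16] → █
    (5,4)@(11, 9): e=[-6,38,48] → ·
    (4,5)@(9, 11): e=[38,26,16] → █
    (5,5)@(11, 11): e=[4,28,48] → █
    (6,5)@(13, 11): e=[-30,30,80] → ·
    (4,6)@(9, 13): e=[48,16,16] → █
    (6,6)@(13, 13): e=[-20,20,80] → ·
    (1,7)@(3, 15): e=[160,0,-80] → ·  [on edge]
    (6,8)@(13, 17): e=[0,0,80] → ·  [on edge]
  covered (9 px):
    · · · · · · · ·
    · · · · · · · ·
    · · · · █ · · ·
    · · · · █ · · ·
    · · · · █ · · ·
    · · · · █ █ · ·
    · · · · █ █ · ·
    · · · · █ █ · ·
    · · · · · · · ·

Z-buffer (winner per pixel, '.' = empty):
  . . . . . . . .
  . . . . . . . .
  . 1 1 0 4 . . .
  . . 1 3 4 . . .
  . . . 3 4 . . .
  . . 2 . 4 4 . .
  . 2 . . 4 4 . .
  . . . . 4 4 1 .
  . . . . . . . .

Answer: 3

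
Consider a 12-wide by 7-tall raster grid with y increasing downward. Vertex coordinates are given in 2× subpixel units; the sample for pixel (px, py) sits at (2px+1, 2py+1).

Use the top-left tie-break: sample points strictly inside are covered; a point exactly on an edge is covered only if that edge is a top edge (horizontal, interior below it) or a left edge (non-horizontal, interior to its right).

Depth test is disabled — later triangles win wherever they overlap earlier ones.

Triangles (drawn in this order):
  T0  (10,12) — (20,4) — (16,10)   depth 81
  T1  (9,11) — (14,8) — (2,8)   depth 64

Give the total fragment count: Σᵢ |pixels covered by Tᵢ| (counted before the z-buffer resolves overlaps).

T0:
  2·area = 28
  edge (10, 12)→(20, 4): d=(10,-8) top-left  bias=+0
  edge (20, 4)→(16, 10): d=(-4,6) right/bottom  bias=-1
  edge (16, 10)→(10, 12): d=(-6,2) right/bottom  bias=-1
    (9,2)@(19, 5): e=[2,2,24] → X
    (10,2)@(21, 5): e=[18,-10,20] → .
    (8,3)@(17, 7): e=[6,6,16] → X
    (9,3)@(19, 7): e=[22,-6,12] → .
    (7,4)@(15, 9): e=[10,10,8] → X
    (8,4)@(17, 9): e=[26,-2,4] → .
    (9,4)@(19, 9): e=[42,-14,0] → .  [on edge]
    (6,5)@(13, 11): e=[14,14,0] → .  [on edge]
    (7,5)@(15, 11): e=[30,2,-4] → .
    (3,6)@(7, 13): e=[-14,42,0] → .  [on edge]
  covered (3 px):
    . . . . . . . . . . . .
    . . . . . . . . . . . .
    . . . . . . . . . X . .
    . . . . . . . . X . . .
    . . . . . . . X . . . .
    . . . . . . . . . . . .
    . . . . . . . . . . . .
T1:
  2·area = 36  (B↔C swapped to make it positive)
  edge (9, 11)→(2, 8): d=(-7,-3) top-left  bias=+0
  edge (2, 8)→(14, 8): d=(12,0) top-left  bias=+0
  edge (14, 8)→(9, 11): d=(-5,3) right/bottom  bias=-1
    (9,2)@(19, 5): e=[72,-36,0] → .  [on edge]
    (2,4)@(5, 9): e=[2,12,22] → X
    (3,4)@(7, 9): e=[8,12,16] → X
    (4,4)@(9, 9): e=[14,12,10] → X
    (5,4)@(11, 9): e=[20,12,4] → X
    (6,4)@(13, 9): e=[26,12,-2] → .
    (2,5)@(5, 11): e=[-12,36,12] → .
    (3,5)@(7, 11): e=[-6,36,6] → .
    (4,5)@(9, 11): e=[0,36,0] → .  [on edge]
    (5,5)@(11, 11): e=[6,36,-6] → .
  covered (4 px):
    . . . . . . . . . . . .
    . . . . . . . . . . . .
    . . . . . . . . . . . .
    . . . . . . . . . . . .
    . . X X X X . . . . . .
    . . . . . . . . . . . .
    . . . . . . . . . . . .

Result: 7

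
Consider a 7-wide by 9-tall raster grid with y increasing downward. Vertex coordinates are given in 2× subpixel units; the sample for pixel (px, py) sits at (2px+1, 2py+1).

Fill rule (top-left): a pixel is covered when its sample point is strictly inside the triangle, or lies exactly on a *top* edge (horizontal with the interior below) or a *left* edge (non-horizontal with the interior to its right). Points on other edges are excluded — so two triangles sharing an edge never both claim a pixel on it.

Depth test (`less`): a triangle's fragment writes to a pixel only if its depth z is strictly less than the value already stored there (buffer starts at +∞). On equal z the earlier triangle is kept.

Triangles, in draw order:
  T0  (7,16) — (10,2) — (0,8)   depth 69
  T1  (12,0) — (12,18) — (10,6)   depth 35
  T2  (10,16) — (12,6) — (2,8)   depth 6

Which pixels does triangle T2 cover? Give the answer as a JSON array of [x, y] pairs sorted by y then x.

T0:
  2·area = 122  (B↔C swapped to make it positive)
  edge (7, 16)→(0, 8): d=(-7,-8) top-left  bias=+0
  edge (0, 8)→(10, 2): d=(10,-6) top-left  bias=+0
  edge (10, 2)→(7, 16): d=(-3,14) right/bottom  bias=-1
    (4,1)@(9, 3): e=[107,4,11] → #
    (5,1)@(11, 3): e=[123,16,-17] → ·
    (2,2)@(5, 5): e=[61,0,61] → #  [on edge]
    (3,2)@(7, 5): e=[77,12,33] → #
    (5,2)@(11, 5): e=[109,36,-23] → ·
    (1,3)@(3, 7): e=[31,8,83] → #
    (4,3)@(9, 7): e=[79,44,-1] → ·
    (0,4)@(1, 9): e=[1,16,105] → #
    (4,4)@(9, 9): e=[65,64,-7] → ·
    (0,5)@(1, 11): e=[-13,36,99] → ·
    (1,5)@(3, 11): e=[3,48,71] → #
    (4,5)@(9, 11): e=[51,84,-13] → ·
  covered (17 px):
    · · · · · · ·
    · · · · # · ·
    · · # # # · ·
    · # # # · · ·
    # # # # · · ·
    · # # # · · ·
    · · # # · · ·
    · · · # · · ·
    · · · · · · ·
T1:
  2·area = 36
  edge (12, 0)→(12, 18): d=(0,18) right/bottom  bias=-1
  edge (12, 18)→(10, 6): d=(-2,-12) top-left  bias=+0
  edge (10, 6)→(12, 0): d=(2,-6) top-left  bias=+0
    (5,1)@(11, 3): e=[18,18,0] → #  [on edge]
    (6,1)@(13, 3): e=[-18,42,12] → ·
    (5,2)@(11, 5): e=[18,14,4] → #
    (6,2)@(13, 5): e=[-18,38,16] → ·
    (5,3)@(11, 7): e=[18,10,8] → #
    (6,3)@(13, 7): e=[-18,34,20] → ·
    (4,4)@(9, 9): e=[54,-18,0] → ·  [on edge]
    (5,4)@(11, 9): e=[18,6,12] → #
    (6,4)@(13, 9): e=[-18,30,24] → ·
    (5,5)@(11, 11): e=[18,2,16] → #
    (6,5)@(13, 11): e=[-18,26,28] → ·
    (5,6)@(11, 13): e=[18,-2,20] → ·
    (3,7)@(7, 15): e=[90,-54,0] → ·  [on edge]
  covered (5 px):
    · · · · · · ·
    · · · · · # ·
    · · · · · # ·
    · · · · · # ·
    · · · · · # ·
    · · · · · # ·
    · · · · · · ·
    · · · · · · ·
    · · · · · · ·
T2:
  2·area = 96  (B↔C swapped to make it positive)
  edge (10, 16)→(2, 8): d=(-8,-8) top-left  bias=+0
  edge (2, 8)→(12, 6): d=(10,-2) top-left  bias=+0
  edge (12, 6)→(10, 16): d=(-2,10) right/bottom  bias=-1
    (6,0)@(13, 1): e=[144,-48,0] → ·  [on edge]
    (0,3)@(1, 7): e=[0,-12,108] → ·  [on edge]
    (3,3)@(7, 7): e=[48,0,48] → #  [on edge]
    (4,3)@(9, 7): e=[64,4,28] → #
    (5,3)@(11, 7): e=[80,8,8] → #
    (6,3)@(13, 7): e=[96,12,-12] → ·
    (1,4)@(3, 9): e=[0,12,84] → #  [on edge]
    (2,4)@(5, 9): e=[16,16,64] → #
    (6,4)@(13, 9): e=[80,32,-16] → ·
    (1,5)@(3, 11): e=[-16,32,80] → ·
    (2,5)@(5, 11): e=[0,36,60] → #  [on edge]
    (5,5)@(11, 11): e=[48,48,0] → ·  [on edge]
    (3,6)@(7, 13): e=[0,60,36] → #  [on edge]
    (4,7)@(9, 15): e=[0,84,12] → #  [on edge]
    (5,8)@(11, 17): e=[0,108,-12] → ·  [on edge]
  covered (14 px):
    · · · · · · ·
    · · · · · · ·
    · · · · · · ·
    · · · # # # ·
    · # # # # # ·
    · · # # # · ·
    · · · # # · ·
    · · · · # · ·
    · · · · · · ·

Final: [[3,3],[4,3],[5,3],[1,4],[2,4],[3,4],[4,4],[5,4],[2,5],[3,5],[4,5],[3,6],[4,6],[4,7]]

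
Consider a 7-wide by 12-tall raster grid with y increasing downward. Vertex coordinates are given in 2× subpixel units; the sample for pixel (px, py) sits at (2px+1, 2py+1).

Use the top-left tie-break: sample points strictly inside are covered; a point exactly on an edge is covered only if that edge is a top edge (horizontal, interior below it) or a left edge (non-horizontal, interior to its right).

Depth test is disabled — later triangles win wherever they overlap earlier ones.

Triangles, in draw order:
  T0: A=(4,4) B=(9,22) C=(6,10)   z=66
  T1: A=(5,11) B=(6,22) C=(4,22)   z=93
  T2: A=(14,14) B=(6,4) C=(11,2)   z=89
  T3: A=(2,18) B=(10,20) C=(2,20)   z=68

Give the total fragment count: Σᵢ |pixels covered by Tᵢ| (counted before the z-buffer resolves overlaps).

T0:
  2·area = 6  (B↔C swapped to make it positive)
  edge (4, 4)→(6, 10): d=(2,6) right/bottom  bias=-1
  edge (6, 10)→(9, 22): d=(3,12) right/bottom  bias=-1
  edge (9, 22)→(4, 4): d=(-5,-18) top-left  bias=+0
    (1,0)@(3, 1): e=[0,9,-3] → ·  [on edge]
    (2,3)@(5, 7): e=[0,3,3] → ·  [on edge]
    (3,6)@(7, 13): e=[0,-3,9] → ·  [on edge]
    (4,9)@(9, 19): e=[0,-9,15] → ·  [on edge]
  covered (0 px):
    · · · · · · ·
    · · · · · · ·
    · · · · · · ·
    · · · · · · ·
    · · · · · · ·
    · · · · · · ·
    · · · · · · ·
    · · · · · · ·
    · · · · · · ·
    · · · · · · ·
    · · · · · · ·
    · · · · · · ·
T1:
  2·area = 22
  edge (5, 11)→(6, 22): d=(1,11) right/bottom  bias=-1
  edge (6, 22)→(4, 22): d=(-2,0) right/bottom  bias=-1
  edge (4, 22)→(5, 11): d=(1,-11) top-left  bias=+0
    (2,5)@(5, 11): e=[0,22,0] → ·  [on edge]
    (2,6)@(5, 13): e=[2,18,2] → #
    (3,6)@(7, 13): e=[-20,18,24] → ·
    (2,7)@(5, 15): e=[4,14,4] → #
    (3,7)@(7, 15): e=[-18,14,26] → ·
    (2,8)@(5, 17): e=[6,10,6] → #
    (3,8)@(7, 17): e=[-16,10,28] → ·
    (2,9)@(5, 19): e=[8,6,8] → #
    (3,9)@(7, 19): e=[-14,6,30] → ·
    (2,10)@(5, 21): e=[10,2,10] → #
    (3,10)@(7, 21): e=[-12,2,32] → ·
    (2,11)@(5, 23): e=[12,-2,12] → ·
  covered (5 px):
    · · · · · · ·
    · · · · · · ·
    · · · · · · ·
    · · · · · · ·
    · · · · · · ·
    · · · · · · ·
    · · # · · · ·
    · · # · · · ·
    · · # · · · ·
    · · # · · · ·
    · · # · · · ·
    · · · · · · ·
T2:
  2·area = 66
  edge (14, 14)→(6, 4): d=(-8,-10) top-left  bias=+0
  edge (6, 4)→(11, 2): d=(5,-2) top-left  bias=+0
  edge (11, 2)→(14, 14): d=(3,12) right/bottom  bias=-1
    (4,1)@(9, 3): e=[38,1,27] → #
    (5,1)@(11, 3): e=[58,5,3] → #
    (6,1)@(13, 3): e=[78,9,-21] → ·
    (3,2)@(7, 5): e=[2,7,57] → #
    (6,2)@(13, 5): e=[62,19,-15] → ·
    (3,3)@(7, 7): e=[-14,17,63] → ·
    (4,3)@(9, 7): e=[6,21,39] → #
    (6,3)@(13, 7): e=[46,29,-9] → ·
    (4,4)@(9, 9): e=[-10,31,45] → ·
    (5,4)@(11, 9): e=[10,35,21] → #
    (6,4)@(13, 9): e=[30,39,-3] → ·
    (5,5)@(11, 11): e=[-6,45,27] → ·
  covered (9 px):
    · · · · · · ·
    · · · · # # ·
    · · · # # # ·
    · · · · # # ·
    · · · · · # ·
    · · · · · · #
    · · · · · · ·
    · · · · · · ·
    · · · · · · ·
    · · · · · · ·
    · · · · · · ·
    · · · · · · ·
T3:
  2·area = 16
  edge (2, 18)→(10, 20): d=(8,2) right/bottom  bias=-1
  edge (10, 20)→(2, 20): d=(-8,0) right/bottom  bias=-1
  edge (2, 20)→(2, 18): d=(0,-2) top-left  bias=+0
    (1,9)@(3, 19): e=[6,8,2] → #
    (2,9)@(5, 19): e=[2,8,6] → #
    (3,9)@(7, 19): e=[-2,8,10] → ·
    (1,10)@(3, 21): e=[22,-8,2] → ·
    (2,10)@(5, 21): e=[18,-8,6] → ·
  covered (2 px):
    · · · · · · ·
    · · · · · · ·
    · · · · · · ·
    · · · · · · ·
    · · · · · · ·
    · · · · · · ·
    · · · · · · ·
    · · · · · · ·
    · · · · · · ·
    · # # · · · ·
    · · · · · · ·
    · · · · · · ·

Result: 16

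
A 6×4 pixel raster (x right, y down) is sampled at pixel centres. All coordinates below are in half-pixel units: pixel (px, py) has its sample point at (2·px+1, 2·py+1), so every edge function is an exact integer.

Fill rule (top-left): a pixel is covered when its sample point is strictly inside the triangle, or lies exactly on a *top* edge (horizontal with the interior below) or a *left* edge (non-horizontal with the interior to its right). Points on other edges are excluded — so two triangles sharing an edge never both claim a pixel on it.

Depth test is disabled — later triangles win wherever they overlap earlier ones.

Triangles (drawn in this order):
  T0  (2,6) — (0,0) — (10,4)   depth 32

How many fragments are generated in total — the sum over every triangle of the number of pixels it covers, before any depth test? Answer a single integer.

T0:
  2·area = 52
  edge (2, 6)→(0, 0): d=(-2,-6) top-left  bias=+0
  edge (0, 0)→(10, 4): d=(10,4) right/bottom  bias=-1
  edge (10, 4)→(2, 6): d=(-8,2) right/bottom  bias=-1
    (0,0)@(1, 1): e=[4,6,42] → #
    (1,0)@(3, 1): e=[16,-2,38] → ·
    (0,1)@(1, 3): e=[0,26,26] → #  [on edge]
    (1,1)@(3, 3): e=[12,18,22] → #
    (2,1)@(5, 3): e=[24,10,18] → #
    (3,1)@(7, 3): e=[36,2,14] → #
    (4,1)@(9, 3): e=[48,-6,10] → ·
    (0,2)@(1, 5): e=[-4,46,10] → ·
    (1,2)@(3, 5): e=[8,38,6] → #
    (3,2)@(7, 5): e=[32,22,-2] → ·
    (1,3)@(3, 7): e=[4,58,-10] → ·
    (2,3)@(5, 7): e=[16,50,-14] → ·
  covered (7 px):
    # · · · · ·
    # # # # · ·
    · # # · · ·
    · · · · · ·

Result: 7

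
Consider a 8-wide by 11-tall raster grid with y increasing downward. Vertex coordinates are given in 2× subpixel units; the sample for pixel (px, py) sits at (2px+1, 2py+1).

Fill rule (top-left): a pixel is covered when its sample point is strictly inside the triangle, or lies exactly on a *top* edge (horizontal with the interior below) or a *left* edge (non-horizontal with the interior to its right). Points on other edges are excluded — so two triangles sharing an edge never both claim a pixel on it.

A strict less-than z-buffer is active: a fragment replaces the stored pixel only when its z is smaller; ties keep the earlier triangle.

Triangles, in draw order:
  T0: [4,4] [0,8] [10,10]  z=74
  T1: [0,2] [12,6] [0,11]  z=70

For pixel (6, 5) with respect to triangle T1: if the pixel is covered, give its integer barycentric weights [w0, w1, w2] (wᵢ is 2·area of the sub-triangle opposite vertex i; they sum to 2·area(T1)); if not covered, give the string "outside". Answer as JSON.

T0:
  2·area = 48  (B↔C swapped to make it positive)
  edge (4, 4)→(10, 10): d=(6,6) right/bottom  bias=-1
  edge (10, 10)→(0, 8): d=(-10,-2) top-left  bias=+0
  edge (0, 8)→(4, 4): d=(4,-4) top-left  bias=+0
    (0,0)@(1, 1): e=[0,72,-24] → ·  [on edge]
    (3,0)@(7, 1): e=[-36,84,0] → ·  [on edge]
    (1,1)@(3, 3): e=[0,56,-8] → ·  [on edge]
    (2,1)@(5, 3): e=[-12,60,0] → ·  [on edge]
    (1,2)@(3, 5): e=[12,36,0] → █  [on edge]
    (2,2)@(5, 5): e=[0,40,8] → ·  [on edge]
    (0,3)@(1, 7): e=[36,12,0] → █  [on edge]
    (2,3)@(5, 7): e=[12,20,16] → █
    (3,3)@(7, 7): e=[0,24,24] → ·  [on edge]
    (0,4)@(1, 9): e=[48,-8,8] → ·
    (1,4)@(3, 9): e=[36,-4,16] → ·
    (2,4)@(5, 9): e=[24,0,24] → █  [on edge]
    (4,4)@(9, 9): e=[0,8,40] → ·  [on edge]
    (5,5)@(11, 11): e=[0,-8,56] → ·  [on edge]
    (7,5)@(15, 11): e=[-24,0,72] → ·  [on edge]
    (6,6)@(13, 13): e=[0,-24,72] → ·  [on edge]
    (7,7)@(15, 15): e=[0,-40,88] → ·  [on edge]
  covered (6 px):
    · · · · · · · ·
    · · · · · · · ·
    · █ · · · · · ·
    █ █ █ · · · · ·
    · · █ █ · · · ·
    · · · · · · · ·
    · · · · · · · ·
    · · · · · · · ·
    · · · · · · · ·
    · · · · · · · ·
    · · · · · · · ·
T1:
  2·area = 108
  edge (0, 2)→(12, 6): d=(12,4) right/bottom  bias=-1
  edge (12, 6)→(0, 11): d=(-12,5) right/bottom  bias=-1
  edge (0, 11)→(0, 2): d=(0,-9) top-left  bias=+0
    (0,1)@(1, 3): e=[8,91,9] → █
    (1,1)@(3, 3): e=[0,81,27] → ·  [on edge]
    (0,2)@(1, 5): e=[32,67,9] → █
    (1,2)@(3, 5): e=[24,57,27] → █
    (2,2)@(5, 5): e=[16,47,45] → █
    (3,2)@(7, 5): e=[8,37,63] → █
    (4,2)@(9, 5): e=[0,27,81] → ·  [on edge]
    (0,3)@(1, 7): e=[56,43,9] → █
    (4,3)@(9, 7): e=[24,3,81] → █
    (5,3)@(11, 7): e=[16,-7,99] → ·
    (7,3)@(15, 7): e=[0,-27,135] → ·  [on edge]
    (0,4)@(1, 9): e=[80,19,9] → █
  covered (12 px):
    · · · · · · · ·
    █ · · · · · · ·
    █ █ █ █ · · · ·
    █ █ █ █ █ · · ·
    █ █ · · · · · ·
    · · · · · · · ·
    · · · · · · · ·
    · · · · · · · ·
    · · · · · · · ·
    · · · · · · · ·
    · · · · · · · ·

Result: "outside"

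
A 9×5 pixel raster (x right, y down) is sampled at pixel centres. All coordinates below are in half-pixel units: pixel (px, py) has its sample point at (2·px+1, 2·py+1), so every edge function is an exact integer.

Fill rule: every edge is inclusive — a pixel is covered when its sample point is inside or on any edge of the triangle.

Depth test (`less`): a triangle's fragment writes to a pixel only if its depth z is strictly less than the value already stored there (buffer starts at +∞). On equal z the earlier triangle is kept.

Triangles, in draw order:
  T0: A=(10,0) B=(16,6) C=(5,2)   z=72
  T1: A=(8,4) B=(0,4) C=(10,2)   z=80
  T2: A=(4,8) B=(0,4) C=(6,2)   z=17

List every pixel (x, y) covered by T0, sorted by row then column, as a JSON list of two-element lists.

T0:
  2·area = 42
  edge (10, 0)→(16, 6): d=(6,6) inclusive
  edge (16, 6)→(5, 2): d=(-11,-4) inclusive
  edge (5, 2)→(10, 0): d=(5,-2) inclusive
    (4,0)@(9, 1): e=[12,27,3] → #
    (5,0)@(11, 1): e=[0,35,7] → #  [on edge]
    (6,0)@(13, 1): e=[-12,43,11] → ·
    (4,1)@(9, 3): e=[24,5,13] → #
    (6,1)@(13, 3): e=[0,21,21] → #  [on edge]
    (7,1)@(15, 3): e=[-12,29,25] → ·
    (4,2)@(9, 5): e=[36,-17,23] → ·
    (5,2)@(11, 5): e=[24,-9,27] → ·
    (6,2)@(13, 5): e=[12,-1,31] → ·
    (7,2)@(15, 5): e=[0,7,35] → #  [on edge]
    (8,2)@(17, 5): e=[-12,15,39] → ·
    (7,3)@(15, 7): e=[12,-15,45] → ·
    (8,3)@(17, 7): e=[0,-7,49] → ·  [on edge]
  covered (6 px):
    · · · · # # · · ·
    · · · · # # # · ·
    · · · · · · · # ·
    · · · · · · · · ·
    · · · · · · · · ·
T1:
  2·area = 16
  edge (8, 4)→(0, 4): d=(-8,0) inclusive
  edge (0, 4)→(10, 2): d=(10,-2) inclusive
  edge (10, 2)→(8, 4): d=(-2,2) inclusive
    (5,0)@(11, 1): e=[24,-8,0] → ·  [on edge]
    (7,0)@(15, 1): e=[24,0,-8] → ·  [on edge]
    (2,1)@(5, 3): e=[8,0,8] → #  [on edge]
    (3,1)@(7, 3): e=[8,4,4] → #
    (4,1)@(9, 3): e=[8,8,0] → #  [on edge]
    (5,1)@(11, 3): e=[8,12,-4] → ·
    (2,2)@(5, 5): e=[-8,20,4] → ·
    (3,2)@(7, 5): e=[-8,24,0] → ·  [on edge]
    (4,2)@(9, 5): e=[-8,28,-4] → ·
    (2,3)@(5, 7): e=[-24,40,0] → ·  [on edge]
    (1,4)@(3, 9): e=[-40,56,0] → ·  [on edge]
  covered (3 px):
    · · · · · · · · ·
    · · # # # · · · ·
    · · · · · · · · ·
    · · · · · · · · ·
    · · · · · · · · ·
T2:
  2·area = 32
  edge (4, 8)→(0, 4): d=(-4,-4) inclusive
  edge (0, 4)→(6, 2): d=(6,-2) inclusive
  edge (6, 2)→(4, 8): d=(-2,6) inclusive
    (4,0)@(9, 1): e=[48,0,-16] → ·  [on edge]
    (1,1)@(3, 3): e=[16,0,16] → #  [on edge]
    (2,1)@(5, 3): e=[24,4,4] → #
    (3,1)@(7, 3): e=[32,8,-8] → ·
    (0,2)@(1, 5): e=[0,8,24] → #  [on edge]
    (2,2)@(5, 5): e=[16,16,0] → #  [on edge]
    (3,2)@(7, 5): e=[24,20,-12] → ·
    (0,3)@(1, 7): e=[-8,20,20] → ·
    (1,3)@(3, 7): e=[0,24,8] → #  [on edge]
    (2,3)@(5, 7): e=[8,28,-4] → ·
    (1,4)@(3, 9): e=[-8,36,4] → ·
    (2,4)@(5, 9): e=[0,40,-8] → ·  [on edge]
  covered (6 px):
    · · · · · · · · ·
    · # # · · · · · ·
    # # # · · · · · ·
    · # · · · · · · ·
    · · · · · · · · ·

Final: [[4,0],[5,0],[4,1],[5,1],[6,1],[7,2]]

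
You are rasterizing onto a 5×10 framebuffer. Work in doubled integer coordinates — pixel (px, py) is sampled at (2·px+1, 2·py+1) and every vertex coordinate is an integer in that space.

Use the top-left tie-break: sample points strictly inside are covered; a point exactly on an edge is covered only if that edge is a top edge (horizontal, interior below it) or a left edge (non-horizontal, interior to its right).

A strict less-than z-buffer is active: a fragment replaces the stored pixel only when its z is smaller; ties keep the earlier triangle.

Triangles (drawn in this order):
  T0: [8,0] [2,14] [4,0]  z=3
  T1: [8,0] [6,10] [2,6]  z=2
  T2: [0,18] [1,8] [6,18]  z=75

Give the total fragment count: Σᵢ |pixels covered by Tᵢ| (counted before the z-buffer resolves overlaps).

T0:
  2·area = 56
  edge (8, 0)→(2, 14): d=(-6,14) right/bottom  bias=-1
  edge (2, 14)→(4, 0): d=(2,-14) top-left  bias=+0
  edge (4, 0)→(8, 0): d=(4,0) top-left  bias=+0
    (2,0)@(5, 1): e=[36,16,4] → █
    (3,0)@(7, 1): e=[8,44,4] → █
    (4,0)@(9, 1): e=[-20,72,4] → ·
    (2,1)@(5, 3): e=[24,20,12] → █
    (3,1)@(7, 3): e=[-4,48,12] → ·
    (2,2)@(5, 5): e=[12,24,20] → █
    (3,2)@(7, 5): e=[-16,52,20] → ·
    (1,3)@(3, 7): e=[28,0,28] → █  [on edge]
    (2,3)@(5, 7): e=[0,28,28] → ·  [on edge]
    (1,4)@(3, 9): e=[16,4,36] → █
    (2,4)@(5, 9): e=[-12,32,36] → ·
    (1,5)@(3, 11): e=[4,8,44] → █
  covered (7 px):
    · · █ █ ·
    · · █ · ·
    · · █ · ·
    · █ · · ·
    · █ · · ·
    · █ · · ·
    · · · · ·
    · · · · ·
    · · · · ·
    · · · · ·
T1:
  2·area = 48
  edge (8, 0)→(6, 10): d=(-2,10) right/bottom  bias=-1
  edge (6, 10)→(2, 6): d=(-4,-4) top-left  bias=+0
  edge (2, 6)→(8, 0): d=(6,-6) top-left  bias=+0
    (3,0)@(7, 1): e=[8,40,0] → █  [on edge]
    (4,0)@(9, 1): e=[-12,48,12] → ·
    (2,1)@(5, 3): e=[24,24,0] → █  [on edge]
    (4,1)@(9, 3): e=[-16,40,24] → ·
    (0,2)@(1, 5): e=[60,0,-12] → ·  [on edge]
    (1,2)@(3, 5): e=[40,8,0] → █  [on edge]
    (3,2)@(7, 5): e=[0,24,24] → ·  [on edge]
    (0,3)@(1, 7): e=[56,-8,0] → ·  [on edge]
    (1,3)@(3, 7): e=[36,0,12] → █  [on edge]
    (3,3)@(7, 7): e=[-4,16,36] → ·
    (1,4)@(3, 9): e=[32,-8,24] → ·
    (2,4)@(5, 9): e=[12,0,36] → █  [on edge]
    (3,5)@(7, 11): e=[-12,0,60] → ·  [on edge]
    (4,6)@(9, 13): e=[-36,0,84] → ·  [on edge]
    (2,7)@(5, 15): e=[0,-24,72] → ·  [on edge]
  covered (8 px):
    · · · █ ·
    · · █ █ ·
    · █ █ · ·
    · █ █ · ·
    · · █ · ·
    · · · · ·
    · · · · ·
    · · · · ·
    · · · · ·
    · · · · ·
T2:
  2·area = 60
  edge (0, 18)→(1, 8): d=(1,-10) top-left  bias=+0
  edge (1, 8)→(6, 18): d=(5,10) right/bottom  bias=-1
  edge (6, 18)→(0, 18): d=(-6,0) right/bottom  bias=-1
    (0,4)@(1, 9): e=[1,5,54] → █
    (1,4)@(3, 9): e=[21,-15,54] → ·
    (0,5)@(1, 11): e=[3,15,42] → █
    (1,5)@(3, 11): e=[23,-5,42] → ·
    (0,6)@(1, 13): e=[5,25,30] → █
    (1,6)@(3, 13): e=[25,5,30] → █
    (2,6)@(5, 13): e=[45,-15,30] → ·
    (0,7)@(1, 15): e=[7,35,18] → █
    (2,7)@(5, 15): e=[47,-5,18] → ·
    (0,8)@(1, 17): e=[9,45,6] → █
    (2,8)@(5, 17): e=[49,5,6] → █
    (3,8)@(7, 17): e=[69,-15,6] → ·
  covered (9 px):
    · · · · ·
    · · · · ·
    · · · · ·
    · · · · ·
    █ · · · ·
    █ · · · ·
    █ █ · · ·
    █ █ · · ·
    █ █ █ · ·
    · · · · ·

Final: 24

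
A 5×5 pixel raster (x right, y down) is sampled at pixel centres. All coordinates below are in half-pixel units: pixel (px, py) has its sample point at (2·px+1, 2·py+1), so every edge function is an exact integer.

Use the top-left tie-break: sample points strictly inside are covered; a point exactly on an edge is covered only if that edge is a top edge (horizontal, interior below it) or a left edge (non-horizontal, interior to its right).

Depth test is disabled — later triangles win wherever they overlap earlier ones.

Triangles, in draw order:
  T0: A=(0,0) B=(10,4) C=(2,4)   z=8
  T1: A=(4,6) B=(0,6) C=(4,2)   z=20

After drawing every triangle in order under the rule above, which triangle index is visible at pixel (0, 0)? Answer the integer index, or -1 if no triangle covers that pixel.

T0:
  2·area = 32
  edge (0, 0)→(10, 4): d=(10,4) right/bottom  bias=-1
  edge (10, 4)→(2, 4): d=(-8,0) right/bottom  bias=-1
  edge (2, 4)→(0, 0): d=(-2,-4) top-left  bias=+0
    (0,0)@(1, 1): e=[6,24,2] → █
    (1,0)@(3, 1): e=[-2,24,10] → ·
    (0,1)@(1, 3): e=[26,8,-2] → ·
    (1,1)@(3, 3): e=[18,8,6] → █
    (2,1)@(5, 3): e=[10,8,14] → █
    (3,1)@(7, 3): e=[2,8,22] → █
    (4,1)@(9, 3): e=[-6,8,30] → ·
    (1,2)@(3, 5): e=[38,-8,2] → ·
    (2,2)@(5, 5): e=[30,-8,10] → ·
    (3,2)@(7, 5): e=[22,-8,18] → ·
  covered (4 px):
    █ · · · ·
    · █ █ █ ·
    · · · · ·
    · · · · ·
    · · · · ·
T1:
  2·area = 16
  edge (4, 6)→(0, 6): d=(-4,0) right/bottom  bias=-1
  edge (0, 6)→(4, 2): d=(4,-4) top-left  bias=+0
  edge (4, 2)→(4, 6): d=(0,4) right/bottom  bias=-1
    (2,0)@(5, 1): e=[20,0,-4] → ·  [on edge]
    (1,1)@(3, 3): e=[12,0,4] → █  [on edge]
    (2,1)@(5, 3): e=[12,8,-4] → ·
    (0,2)@(1, 5): e=[4,0,12] → █  [on edge]
    (2,2)@(5, 5): e=[4,16,-4] → ·
    (0,3)@(1, 7): e=[-4,8,12] → ·
    (1,3)@(3, 7): e=[-4,16,4] → ·
  covered (3 px):
    · · · · ·
    · █ · · ·
    █ █ · · ·
    · · · · ·
    · · · · ·

Z-buffer (winner per pixel, '.' = empty):
  0 . . . .
  . 1 0 0 .
  1 1 . . .
  . . . . .
  . . . . .

Result: 0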